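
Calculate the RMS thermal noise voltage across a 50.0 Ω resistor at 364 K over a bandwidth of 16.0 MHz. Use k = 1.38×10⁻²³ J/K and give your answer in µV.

V_n = √(4kTRB)
4kTRB = 4 × 1.38×10⁻²³ × 364 × 5.00×10¹ × 1.60×10⁷ = 1.61×10⁻¹¹ V²
V_n = √(1.61×10⁻¹¹) = 4.01×10⁻⁶ V = 4.01 µV

4.01 µV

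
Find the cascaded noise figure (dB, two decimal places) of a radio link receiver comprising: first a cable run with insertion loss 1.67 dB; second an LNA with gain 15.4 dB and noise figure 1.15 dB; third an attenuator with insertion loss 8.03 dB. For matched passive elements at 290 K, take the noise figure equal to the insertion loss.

3.31 dB

Convert to linear (a loss of L dB is a gain of −L dB): F_i = 10^(NF_i/10), G_i = 10^(G_i,dB/10)
  Stage 1: F_1 = 10^(1.67/10) = 1.469, G_1 = 10^(−1.67/10) = 0.6808
  Stage 2: F_2 = 10^(1.15/10) = 1.303, G_2 = 10^(15.4/10) = 34.67
  Stage 3: F_3 = 10^(8.03/10) = 6.353, G_3 = 10^(−8.03/10) = 0.1574
Friis cascade:
  F = 1.469 + (1.303 − 1)/0.6808 + (6.353 − 1)/23.60 = 2.141
NF = 10 log₁₀(2.141) = 3.31 dB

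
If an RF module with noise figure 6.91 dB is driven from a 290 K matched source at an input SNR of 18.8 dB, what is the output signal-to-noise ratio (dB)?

11.89 dB

By definition F = SNR_in/SNR_out, so in dB: SNR_out = SNR_in − NF
SNR_out = 18.8 − 6.91 = 11.89 dB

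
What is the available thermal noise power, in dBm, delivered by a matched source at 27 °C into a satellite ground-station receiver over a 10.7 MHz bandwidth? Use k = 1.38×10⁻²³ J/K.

T = 27 °C + 273.15 = 300.15 K
P_n = kTB = 1.38×10⁻²³ × 300.15 × 1.07×10⁷ = 4.43×10⁻¹⁴ W
In dBm: 10 log₁₀(4.43×10⁻¹⁴ / 10⁻³) = −103.5 dBm

−103.5 dBm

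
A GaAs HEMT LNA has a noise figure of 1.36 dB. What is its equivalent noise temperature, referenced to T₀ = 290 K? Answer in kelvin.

F = 10^(1.36/10) = 1.36773
T_e = (F − 1)·T₀ = (1.36773 − 1) × 290 = 107 K

107 K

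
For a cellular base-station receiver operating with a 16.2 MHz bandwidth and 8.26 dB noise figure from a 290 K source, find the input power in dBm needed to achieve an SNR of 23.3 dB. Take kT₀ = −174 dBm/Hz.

−70.3 dBm

Sensitivity = −174 + 10 log₁₀(B) + NF + SNR_min
= −174 + 72.1 + 8.26 + 23.3
= −70.34 dBm → −70.3 dBm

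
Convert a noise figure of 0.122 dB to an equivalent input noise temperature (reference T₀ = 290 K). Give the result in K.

F = 10^(0.122/10) = 1.02849
T_e = (F − 1)·T₀ = (1.02849 − 1) × 290 = 8.26 K

8.26 K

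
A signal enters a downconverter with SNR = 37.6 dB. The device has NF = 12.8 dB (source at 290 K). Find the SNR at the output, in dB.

24.8 dB

By definition F = SNR_in/SNR_out, so in dB: SNR_out = SNR_in − NF
SNR_out = 37.6 − 12.8 = 24.8 dB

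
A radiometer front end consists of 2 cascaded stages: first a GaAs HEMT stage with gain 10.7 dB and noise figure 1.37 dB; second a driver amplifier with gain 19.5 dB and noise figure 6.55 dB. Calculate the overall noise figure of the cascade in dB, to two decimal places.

2.23 dB

Convert to linear (a loss of L dB is a gain of −L dB): F_i = 10^(NF_i/10), G_i = 10^(G_i,dB/10)
  Stage 1: F_1 = 10^(1.37/10) = 1.371, G_1 = 10^(10.7/10) = 11.75
  Stage 2: F_2 = 10^(6.55/10) = 4.519, G_2 = 10^(19.5/10) = 89.13
Friis cascade:
  F = 1.371 + (4.519 − 1)/11.75 = 1.670
NF = 10 log₁₀(1.670) = 2.23 dB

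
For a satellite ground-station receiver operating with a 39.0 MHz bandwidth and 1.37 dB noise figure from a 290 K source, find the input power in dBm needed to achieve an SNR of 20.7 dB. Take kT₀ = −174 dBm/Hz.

−76.0 dBm

Sensitivity = −174 + 10 log₁₀(B) + NF + SNR_min
= −174 + 75.91 + 1.37 + 20.7
= −76.02 dBm → −76.0 dBm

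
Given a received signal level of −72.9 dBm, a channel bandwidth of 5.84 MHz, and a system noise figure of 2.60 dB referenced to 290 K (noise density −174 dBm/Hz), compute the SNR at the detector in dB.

Noise floor: N = −174 + 10 log₁₀(B) + NF
10 log₁₀(5.84×10⁶) = 67.66 dB
N = −174 + 67.66 + 2.60 = −103.74 dBm
SNR = P_sig − N = −72.9 − (−103.74) = 30.84 dB → 30.8 dB

30.8 dB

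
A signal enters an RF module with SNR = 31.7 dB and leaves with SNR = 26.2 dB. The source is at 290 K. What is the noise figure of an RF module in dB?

NF (dB) = SNR_in(dB) − SNR_out(dB) when the source is at T₀
NF = 31.7 − 26.2 = 5.5 dB

5.5 dB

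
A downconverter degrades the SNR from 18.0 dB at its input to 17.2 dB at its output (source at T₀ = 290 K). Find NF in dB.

NF (dB) = SNR_in(dB) − SNR_out(dB) when the source is at T₀
NF = 18.0 − 17.2 = 0.8 dB

0.8 dB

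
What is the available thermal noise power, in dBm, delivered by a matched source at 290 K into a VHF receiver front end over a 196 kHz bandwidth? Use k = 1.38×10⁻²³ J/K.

P_n = kTB = 1.38×10⁻²³ × 290 × 1.96×10⁵ = 7.84×10⁻¹⁶ W
In dBm: 10 log₁₀(7.84×10⁻¹⁶ / 10⁻³) = −121.1 dBm

−121.1 dBm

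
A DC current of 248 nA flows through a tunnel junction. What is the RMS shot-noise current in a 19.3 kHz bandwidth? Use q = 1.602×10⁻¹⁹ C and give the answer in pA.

39.2 pA

I_n = √(2qI·B)
2qI·B = 2 × 1.602×10⁻¹⁹ × 2.48×10⁻⁷ × 1.93×10⁴ = 1.53×10⁻²¹ A²
I_n = √(1.53×10⁻²¹) = 3.92×10⁻¹¹ A = 39.2 pA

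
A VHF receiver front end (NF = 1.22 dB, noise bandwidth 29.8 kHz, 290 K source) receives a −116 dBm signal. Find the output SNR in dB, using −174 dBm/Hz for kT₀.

Noise floor: N = −174 + 10 log₁₀(B) + NF
10 log₁₀(2.98×10⁴) = 44.74 dB
N = −174 + 44.74 + 1.22 = −128.04 dBm
SNR = P_sig − N = −116 − (−128.04) = 12.04 dB → 12.0 dB

12.0 dB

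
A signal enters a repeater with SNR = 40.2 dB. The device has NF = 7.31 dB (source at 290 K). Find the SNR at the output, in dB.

32.89 dB

By definition F = SNR_in/SNR_out, so in dB: SNR_out = SNR_in − NF
SNR_out = 40.2 − 7.31 = 32.89 dB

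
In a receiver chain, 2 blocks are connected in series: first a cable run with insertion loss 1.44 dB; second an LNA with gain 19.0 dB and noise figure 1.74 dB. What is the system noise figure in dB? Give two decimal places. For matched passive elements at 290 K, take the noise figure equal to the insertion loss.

Convert to linear (a loss of L dB is a gain of −L dB): F_i = 10^(NF_i/10), G_i = 10^(G_i,dB/10)
  Stage 1: F_1 = 10^(1.44/10) = 1.393, G_1 = 10^(−1.44/10) = 0.7178
  Stage 2: F_2 = 10^(1.74/10) = 1.493, G_2 = 10^(19.0/10) = 79.43
Friis cascade:
  F = 1.393 + (1.493 − 1)/0.7178 = 2.080
NF = 10 log₁₀(2.080) = 3.18 dB

3.18 dB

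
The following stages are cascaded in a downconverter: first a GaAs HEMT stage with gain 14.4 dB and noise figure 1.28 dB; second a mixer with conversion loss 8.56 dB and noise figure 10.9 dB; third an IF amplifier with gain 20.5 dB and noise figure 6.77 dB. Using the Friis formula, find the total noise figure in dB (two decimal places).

4.36 dB

Convert to linear (a loss of L dB is a gain of −L dB): F_i = 10^(NF_i/10), G_i = 10^(G_i,dB/10)
  Stage 1: F_1 = 10^(1.28/10) = 1.343, G_1 = 10^(14.4/10) = 27.54
  Stage 2: F_2 = 10^(10.9/10) = 12.30, G_2 = 10^(−8.56/10) = 0.1393
  Stage 3: F_3 = 10^(6.77/10) = 4.753, G_3 = 10^(20.5/10) = 112.2
Friis cascade:
  F = 1.343 + (12.30 − 1)/27.54 + (4.753 − 1)/3.837 = 2.731
NF = 10 log₁₀(2.731) = 4.36 dB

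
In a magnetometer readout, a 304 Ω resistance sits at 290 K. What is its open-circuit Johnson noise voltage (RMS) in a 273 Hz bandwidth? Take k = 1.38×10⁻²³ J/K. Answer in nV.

V_n = √(4kTRB)
4kTRB = 4 × 1.38×10⁻²³ × 290 × 3.04×10² × 2.73×10² = 1.33×10⁻¹⁵ V²
V_n = √(1.33×10⁻¹⁵) = 3.64×10⁻⁸ V = 36.4 nV

36.4 nV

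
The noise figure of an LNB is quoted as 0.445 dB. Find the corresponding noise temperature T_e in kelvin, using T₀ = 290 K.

F = 10^(0.445/10) = 1.1079
T_e = (F − 1)·T₀ = (1.1079 − 1) × 290 = 31.3 K

31.3 K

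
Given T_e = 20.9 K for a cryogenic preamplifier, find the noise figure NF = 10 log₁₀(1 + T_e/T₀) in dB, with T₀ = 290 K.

F = 1 + T_e/T₀ = 1 + 20.9/290 = 1.07207
NF = 10 log₁₀(1.07207) = 0.302 dB

0.302 dB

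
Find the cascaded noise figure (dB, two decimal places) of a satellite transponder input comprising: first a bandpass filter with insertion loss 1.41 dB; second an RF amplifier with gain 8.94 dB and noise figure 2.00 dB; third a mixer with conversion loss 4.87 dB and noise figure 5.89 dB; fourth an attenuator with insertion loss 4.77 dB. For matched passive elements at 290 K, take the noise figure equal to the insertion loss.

Convert to linear (a loss of L dB is a gain of −L dB): F_i = 10^(NF_i/10), G_i = 10^(G_i,dB/10)
  Stage 1: F_1 = 10^(1.41/10) = 1.384, G_1 = 10^(−1.41/10) = 0.7228
  Stage 2: F_2 = 10^(2.00/10) = 1.585, G_2 = 10^(8.94/10) = 7.834
  Stage 3: F_3 = 10^(5.89/10) = 3.882, G_3 = 10^(−4.87/10) = 0.3258
  Stage 4: F_4 = 10^(4.77/10) = 2.999, G_4 = 10^(−4.77/10) = 0.3334
Friis cascade:
  F = 1.384 + (1.585 − 1)/0.7228 + (3.882 − 1)/5.662 + (2.999 − 1)/1.845 = 3.785
NF = 10 log₁₀(3.785) = 5.78 dB

5.78 dB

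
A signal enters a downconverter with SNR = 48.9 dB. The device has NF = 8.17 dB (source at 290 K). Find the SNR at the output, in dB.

40.73 dB

By definition F = SNR_in/SNR_out, so in dB: SNR_out = SNR_in − NF
SNR_out = 48.9 − 8.17 = 40.73 dB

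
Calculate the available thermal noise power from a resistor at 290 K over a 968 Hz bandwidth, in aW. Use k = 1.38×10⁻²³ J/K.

3.87 aW

P_n = kTB = 1.38×10⁻²³ × 290 × 9.68×10² = 3.87×10⁻¹⁸ W = 3.87 aW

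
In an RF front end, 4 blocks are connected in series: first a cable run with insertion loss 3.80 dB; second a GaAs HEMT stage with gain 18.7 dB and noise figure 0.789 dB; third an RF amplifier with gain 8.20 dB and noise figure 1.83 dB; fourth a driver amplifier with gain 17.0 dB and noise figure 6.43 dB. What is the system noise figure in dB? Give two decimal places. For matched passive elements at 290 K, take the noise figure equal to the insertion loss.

Convert to linear (a loss of L dB is a gain of −L dB): F_i = 10^(NF_i/10), G_i = 10^(G_i,dB/10)
  Stage 1: F_1 = 10^(3.80/10) = 2.399, G_1 = 10^(−3.80/10) = 0.4169
  Stage 2: F_2 = 10^(0.789/10) = 1.199, G_2 = 10^(18.7/10) = 74.13
  Stage 3: F_3 = 10^(1.83/10) = 1.524, G_3 = 10^(8.20/10) = 6.607
  Stage 4: F_4 = 10^(6.43/10) = 4.395, G_4 = 10^(17.0/10) = 50.12
Friis cascade:
  F = 2.399 + (1.199 − 1)/0.4169 + (1.524 − 1)/30.90 + (4.395 − 1)/204.2 = 2.910
NF = 10 log₁₀(2.910) = 4.64 dB

4.64 dB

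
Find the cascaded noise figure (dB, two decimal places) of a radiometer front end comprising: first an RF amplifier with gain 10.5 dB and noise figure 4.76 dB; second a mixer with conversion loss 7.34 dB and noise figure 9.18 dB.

Convert to linear (a loss of L dB is a gain of −L dB): F_i = 10^(NF_i/10), G_i = 10^(G_i,dB/10)
  Stage 1: F_1 = 10^(4.76/10) = 2.992, G_1 = 10^(10.5/10) = 11.22
  Stage 2: F_2 = 10^(9.18/10) = 8.279, G_2 = 10^(−7.34/10) = 0.1845
Friis cascade:
  F = 2.992 + (8.279 − 1)/11.22 = 3.641
NF = 10 log₁₀(3.641) = 5.61 dB

5.61 dB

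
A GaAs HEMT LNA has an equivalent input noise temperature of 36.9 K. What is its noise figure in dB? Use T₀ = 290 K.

0.520 dB

F = 1 + T_e/T₀ = 1 + 36.9/290 = 1.12724
NF = 10 log₁₀(1.12724) = 0.520 dB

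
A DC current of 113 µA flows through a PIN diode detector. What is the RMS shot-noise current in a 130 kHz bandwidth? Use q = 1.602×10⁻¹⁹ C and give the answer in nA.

2.17 nA

I_n = √(2qI·B)
2qI·B = 2 × 1.602×10⁻¹⁹ × 1.13×10⁻⁴ × 1.30×10⁵ = 4.71×10⁻¹⁸ A²
I_n = √(4.71×10⁻¹⁸) = 2.17×10⁻⁹ A = 2.17 nA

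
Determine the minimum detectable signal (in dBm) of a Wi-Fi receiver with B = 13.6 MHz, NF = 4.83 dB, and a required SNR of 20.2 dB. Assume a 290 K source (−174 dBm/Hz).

Sensitivity = −174 + 10 log₁₀(B) + NF + SNR_min
= −174 + 71.34 + 4.83 + 20.2
= −77.63 dBm → −77.6 dBm

−77.6 dBm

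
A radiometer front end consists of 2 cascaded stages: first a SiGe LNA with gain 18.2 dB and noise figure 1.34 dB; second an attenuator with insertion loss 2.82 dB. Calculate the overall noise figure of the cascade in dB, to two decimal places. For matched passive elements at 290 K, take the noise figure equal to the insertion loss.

Convert to linear (a loss of L dB is a gain of −L dB): F_i = 10^(NF_i/10), G_i = 10^(G_i,dB/10)
  Stage 1: F_1 = 10^(1.34/10) = 1.361, G_1 = 10^(18.2/10) = 66.07
  Stage 2: F_2 = 10^(2.82/10) = 1.914, G_2 = 10^(−2.82/10) = 0.5224
Friis cascade:
  F = 1.361 + (1.914 − 1)/66.07 = 1.375
NF = 10 log₁₀(1.375) = 1.38 dB

1.38 dB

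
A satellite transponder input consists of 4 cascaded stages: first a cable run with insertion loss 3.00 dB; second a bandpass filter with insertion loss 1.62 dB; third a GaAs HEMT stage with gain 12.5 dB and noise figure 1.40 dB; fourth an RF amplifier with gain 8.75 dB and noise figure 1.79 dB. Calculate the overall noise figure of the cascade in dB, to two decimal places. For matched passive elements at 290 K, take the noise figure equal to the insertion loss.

6.11 dB

Convert to linear (a loss of L dB is a gain of −L dB): F_i = 10^(NF_i/10), G_i = 10^(G_i,dB/10)
  Stage 1: F_1 = 10^(3.00/10) = 1.995, G_1 = 10^(−3.00/10) = 0.5012
  Stage 2: F_2 = 10^(1.62/10) = 1.452, G_2 = 10^(−1.62/10) = 0.6887
  Stage 3: F_3 = 10^(1.40/10) = 1.380, G_3 = 10^(12.5/10) = 17.78
  Stage 4: F_4 = 10^(1.79/10) = 1.510, G_4 = 10^(8.75/10) = 7.499
Friis cascade:
  F = 1.995 + (1.452 − 1)/0.5012 + (1.380 − 1)/0.3451 + (1.510 − 1)/6.138 = 4.083
NF = 10 log₁₀(4.083) = 6.11 dB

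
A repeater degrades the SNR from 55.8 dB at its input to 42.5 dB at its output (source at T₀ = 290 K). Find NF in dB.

13.3 dB

NF (dB) = SNR_in(dB) − SNR_out(dB) when the source is at T₀
NF = 55.8 − 42.5 = 13.3 dB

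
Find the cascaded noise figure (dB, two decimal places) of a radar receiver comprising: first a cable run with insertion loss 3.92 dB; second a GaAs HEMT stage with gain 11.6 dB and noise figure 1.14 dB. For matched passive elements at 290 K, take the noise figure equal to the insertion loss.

5.06 dB

Convert to linear (a loss of L dB is a gain of −L dB): F_i = 10^(NF_i/10), G_i = 10^(G_i,dB/10)
  Stage 1: F_1 = 10^(3.92/10) = 2.466, G_1 = 10^(−3.92/10) = 0.4055
  Stage 2: F_2 = 10^(1.14/10) = 1.300, G_2 = 10^(11.6/10) = 14.45
Friis cascade:
  F = 2.466 + (1.300 − 1)/0.4055 = 3.206
NF = 10 log₁₀(3.206) = 5.06 dB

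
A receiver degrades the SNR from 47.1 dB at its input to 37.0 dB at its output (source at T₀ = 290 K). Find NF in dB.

10.1 dB

NF (dB) = SNR_in(dB) − SNR_out(dB) when the source is at T₀
NF = 47.1 − 37.0 = 10.1 dB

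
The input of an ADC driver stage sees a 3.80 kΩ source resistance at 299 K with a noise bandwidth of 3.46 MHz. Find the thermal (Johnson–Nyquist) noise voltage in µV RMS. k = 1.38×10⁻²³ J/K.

14.7 µV

V_n = √(4kTRB)
4kTRB = 4 × 1.38×10⁻²³ × 299 × 3.80×10³ × 3.46×10⁶ = 2.17×10⁻¹⁰ V²
V_n = √(2.17×10⁻¹⁰) = 1.47×10⁻⁵ V = 14.7 µV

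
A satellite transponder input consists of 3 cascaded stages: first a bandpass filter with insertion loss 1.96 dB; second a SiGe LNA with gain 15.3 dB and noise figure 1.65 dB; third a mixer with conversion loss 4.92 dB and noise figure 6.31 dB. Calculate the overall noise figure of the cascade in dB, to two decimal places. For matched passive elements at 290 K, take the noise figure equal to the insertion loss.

Convert to linear (a loss of L dB is a gain of −L dB): F_i = 10^(NF_i/10), G_i = 10^(G_i,dB/10)
  Stage 1: F_1 = 10^(1.96/10) = 1.570, G_1 = 10^(−1.96/10) = 0.6368
  Stage 2: F_2 = 10^(1.65/10) = 1.462, G_2 = 10^(15.3/10) = 33.88
  Stage 3: F_3 = 10^(6.31/10) = 4.276, G_3 = 10^(−4.92/10) = 0.3221
Friis cascade:
  F = 1.570 + (1.462 − 1)/0.6368 + (4.276 − 1)/21.58 = 2.448
NF = 10 log₁₀(2.448) = 3.89 dB

3.89 dB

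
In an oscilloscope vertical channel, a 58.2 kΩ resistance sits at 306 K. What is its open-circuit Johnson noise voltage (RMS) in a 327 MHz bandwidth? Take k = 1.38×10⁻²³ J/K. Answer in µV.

V_n = √(4kTRB)
4kTRB = 4 × 1.38×10⁻²³ × 306 × 5.82×10⁴ × 3.27×10⁸ = 3.21×10⁻⁷ V²
V_n = √(3.21×10⁻⁷) = 5.67×10⁻⁴ V = 567 µV

567 µV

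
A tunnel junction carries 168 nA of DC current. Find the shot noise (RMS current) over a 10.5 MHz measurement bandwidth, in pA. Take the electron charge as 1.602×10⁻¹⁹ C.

752 pA

I_n = √(2qI·B)
2qI·B = 2 × 1.602×10⁻¹⁹ × 1.68×10⁻⁷ × 1.05×10⁷ = 5.65×10⁻¹⁹ A²
I_n = √(5.65×10⁻¹⁹) = 7.52×10⁻¹⁰ A = 752 pA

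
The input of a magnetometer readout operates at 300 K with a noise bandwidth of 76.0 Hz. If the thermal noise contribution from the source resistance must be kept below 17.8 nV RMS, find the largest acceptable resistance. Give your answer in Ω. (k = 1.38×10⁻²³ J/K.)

252 Ω

Johnson–Nyquist: V_n = √(4kTRB) ⇒ R = V_n² / (4kTB)
4kTB = 4 × 1.38×10⁻²³ × 300 × 7.60×10¹ = 1.26×10⁻¹⁸
R = (1.78×10⁻⁸)² / 1.26×10⁻¹⁸ = 2.52×10² Ω = 252 Ω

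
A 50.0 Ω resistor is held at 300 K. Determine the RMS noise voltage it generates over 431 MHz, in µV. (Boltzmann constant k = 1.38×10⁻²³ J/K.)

V_n = √(4kTRB)
4kTRB = 4 × 1.38×10⁻²³ × 300 × 5.00×10¹ × 4.31×10⁸ = 3.57×10⁻¹⁰ V²
V_n = √(3.57×10⁻¹⁰) = 1.89×10⁻⁵ V = 18.9 µV

18.9 µV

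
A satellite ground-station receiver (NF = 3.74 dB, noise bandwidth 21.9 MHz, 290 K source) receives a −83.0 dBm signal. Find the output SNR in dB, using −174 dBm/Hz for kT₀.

Noise floor: N = −174 + 10 log₁₀(B) + NF
10 log₁₀(2.19×10⁷) = 73.4 dB
N = −174 + 73.4 + 3.74 = −96.86 dBm
SNR = P_sig − N = −83.0 − (−96.86) = 13.86 dB → 13.9 dB

13.9 dB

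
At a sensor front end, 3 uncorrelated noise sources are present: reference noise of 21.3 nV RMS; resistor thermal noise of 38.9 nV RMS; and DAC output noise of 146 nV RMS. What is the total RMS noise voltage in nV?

153 nV

Uncorrelated sources add in power (mean-square): V_tot = √(ΣV_i²)
V_tot = √[(2.13×10⁻⁸)² + (3.89×10⁻⁸)² + (1.46×10⁻⁷)²] = 1.53×10⁻⁷ V = 153 nV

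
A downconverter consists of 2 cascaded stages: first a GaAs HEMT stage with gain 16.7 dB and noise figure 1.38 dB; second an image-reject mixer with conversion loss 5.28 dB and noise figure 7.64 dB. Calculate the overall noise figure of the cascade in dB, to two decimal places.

1.69 dB

Convert to linear (a loss of L dB is a gain of −L dB): F_i = 10^(NF_i/10), G_i = 10^(G_i,dB/10)
  Stage 1: F_1 = 10^(1.38/10) = 1.374, G_1 = 10^(16.7/10) = 46.77
  Stage 2: F_2 = 10^(7.64/10) = 5.808, G_2 = 10^(−5.28/10) = 0.2965
Friis cascade:
  F = 1.374 + (5.808 − 1)/46.77 = 1.477
NF = 10 log₁₀(1.477) = 1.69 dB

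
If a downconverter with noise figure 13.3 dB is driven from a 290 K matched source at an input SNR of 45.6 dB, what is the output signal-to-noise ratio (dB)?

32.3 dB

By definition F = SNR_in/SNR_out, so in dB: SNR_out = SNR_in − NF
SNR_out = 45.6 − 13.3 = 32.3 dB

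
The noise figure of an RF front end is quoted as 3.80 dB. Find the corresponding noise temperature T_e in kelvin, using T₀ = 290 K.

F = 10^(3.80/10) = 2.39883
T_e = (F − 1)·T₀ = (2.39883 − 1) × 290 = 406 K

406 K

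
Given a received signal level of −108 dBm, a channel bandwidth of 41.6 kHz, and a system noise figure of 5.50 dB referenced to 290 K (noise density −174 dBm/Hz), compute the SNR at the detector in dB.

14.3 dB

Noise floor: N = −174 + 10 log₁₀(B) + NF
10 log₁₀(4.16×10⁴) = 46.19 dB
N = −174 + 46.19 + 5.50 = −122.31 dBm
SNR = P_sig − N = −108 − (−122.31) = 14.31 dB → 14.3 dB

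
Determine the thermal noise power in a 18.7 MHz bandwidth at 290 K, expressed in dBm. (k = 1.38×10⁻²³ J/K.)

−101.3 dBm

P_n = kTB = 1.38×10⁻²³ × 290 × 1.87×10⁷ = 7.48×10⁻¹⁴ W
In dBm: 10 log₁₀(7.48×10⁻¹⁴ / 10⁻³) = −101.3 dBm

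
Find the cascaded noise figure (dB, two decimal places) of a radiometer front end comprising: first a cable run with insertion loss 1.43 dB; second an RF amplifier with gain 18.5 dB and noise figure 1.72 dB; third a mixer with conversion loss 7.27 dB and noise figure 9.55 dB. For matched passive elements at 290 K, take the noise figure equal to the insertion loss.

Convert to linear (a loss of L dB is a gain of −L dB): F_i = 10^(NF_i/10), G_i = 10^(G_i,dB/10)
  Stage 1: F_1 = 10^(1.43/10) = 1.390, G_1 = 10^(−1.43/10) = 0.7194
  Stage 2: F_2 = 10^(1.72/10) = 1.486, G_2 = 10^(18.5/10) = 70.79
  Stage 3: F_3 = 10^(9.55/10) = 9.016, G_3 = 10^(−7.27/10) = 0.1875
Friis cascade:
  F = 1.390 + (1.486 − 1)/0.7194 + (9.016 − 1)/50.93 = 2.223
NF = 10 log₁₀(2.223) = 3.47 dB

3.47 dB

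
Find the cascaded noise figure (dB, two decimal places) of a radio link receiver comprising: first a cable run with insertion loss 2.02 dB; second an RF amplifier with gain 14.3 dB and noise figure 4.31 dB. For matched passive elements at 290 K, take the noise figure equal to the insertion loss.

Convert to linear (a loss of L dB is a gain of −L dB): F_i = 10^(NF_i/10), G_i = 10^(G_i,dB/10)
  Stage 1: F_1 = 10^(2.02/10) = 1.592, G_1 = 10^(−2.02/10) = 0.6281
  Stage 2: F_2 = 10^(4.31/10) = 2.698, G_2 = 10^(14.3/10) = 26.92
Friis cascade:
  F = 1.592 + (2.698 − 1)/0.6281 = 4.295
NF = 10 log₁₀(4.295) = 6.33 dB

6.33 dB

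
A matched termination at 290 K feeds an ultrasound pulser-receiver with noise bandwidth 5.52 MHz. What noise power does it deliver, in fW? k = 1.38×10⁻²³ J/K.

P_n = kTB = 1.38×10⁻²³ × 290 × 5.52×10⁶ = 2.21×10⁻¹⁴ W = 22.1 fW

22.1 fW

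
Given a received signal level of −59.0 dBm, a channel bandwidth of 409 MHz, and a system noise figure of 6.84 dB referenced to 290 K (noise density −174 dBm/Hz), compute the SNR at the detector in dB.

Noise floor: N = −174 + 10 log₁₀(B) + NF
10 log₁₀(4.09×10⁸) = 86.12 dB
N = −174 + 86.12 + 6.84 = −81.04 dBm
SNR = P_sig − N = −59.0 − (−81.04) = 22.04 dB → 22.0 dB

22.0 dB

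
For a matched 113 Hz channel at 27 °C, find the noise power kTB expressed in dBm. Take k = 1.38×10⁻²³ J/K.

−153.3 dBm

T = 27 °C + 273.15 = 300.15 K
P_n = kTB = 1.38×10⁻²³ × 300.15 × 1.13×10² = 4.68×10⁻¹⁹ W
In dBm: 10 log₁₀(4.68×10⁻¹⁹ / 10⁻³) = −153.3 dBm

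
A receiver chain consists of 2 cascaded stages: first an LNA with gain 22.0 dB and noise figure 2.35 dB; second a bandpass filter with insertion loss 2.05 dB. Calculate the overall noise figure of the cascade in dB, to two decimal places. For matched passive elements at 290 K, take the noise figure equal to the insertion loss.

Convert to linear (a loss of L dB is a gain of −L dB): F_i = 10^(NF_i/10), G_i = 10^(G_i,dB/10)
  Stage 1: F_1 = 10^(2.35/10) = 1.718, G_1 = 10^(22.0/10) = 158.5
  Stage 2: F_2 = 10^(2.05/10) = 1.603, G_2 = 10^(−2.05/10) = 0.6237
Friis cascade:
  F = 1.718 + (1.603 − 1)/158.5 = 1.722
NF = 10 log₁₀(1.722) = 2.36 dB

2.36 dB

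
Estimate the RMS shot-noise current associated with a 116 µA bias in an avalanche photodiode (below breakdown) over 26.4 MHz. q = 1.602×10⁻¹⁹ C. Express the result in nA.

31.3 nA

I_n = √(2qI·B)
2qI·B = 2 × 1.602×10⁻¹⁹ × 1.16×10⁻⁴ × 2.64×10⁷ = 9.81×10⁻¹⁶ A²
I_n = √(9.81×10⁻¹⁶) = 3.13×10⁻⁸ A = 31.3 nA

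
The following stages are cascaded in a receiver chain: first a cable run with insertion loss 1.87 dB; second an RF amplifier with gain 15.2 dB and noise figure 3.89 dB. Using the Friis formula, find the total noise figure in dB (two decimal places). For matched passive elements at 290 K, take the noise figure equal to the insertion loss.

5.76 dB

Convert to linear (a loss of L dB is a gain of −L dB): F_i = 10^(NF_i/10), G_i = 10^(G_i,dB/10)
  Stage 1: F_1 = 10^(1.87/10) = 1.538, G_1 = 10^(−1.87/10) = 0.6501
  Stage 2: F_2 = 10^(3.89/10) = 2.449, G_2 = 10^(15.2/10) = 33.11
Friis cascade:
  F = 1.538 + (2.449 − 1)/0.6501 = 3.767
NF = 10 log₁₀(3.767) = 5.76 dB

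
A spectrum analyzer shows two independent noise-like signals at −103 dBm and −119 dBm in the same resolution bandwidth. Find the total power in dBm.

−102.9 dBm

Convert to linear, add, convert back:
P₁ = 5.01×10⁻¹⁴ W, P₂ = 1.26×10⁻¹⁵ W
P_tot = 5.14×10⁻¹⁴ W → 10 log₁₀(P_tot / 10⁻³) = −102.9 dBm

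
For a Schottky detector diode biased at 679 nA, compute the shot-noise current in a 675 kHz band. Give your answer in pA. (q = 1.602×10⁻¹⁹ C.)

I_n = √(2qI·B)
2qI·B = 2 × 1.602×10⁻¹⁹ × 6.79×10⁻⁷ × 6.75×10⁵ = 1.47×10⁻¹⁹ A²
I_n = √(1.47×10⁻¹⁹) = 3.83×10⁻¹⁰ A = 383 pA

383 pA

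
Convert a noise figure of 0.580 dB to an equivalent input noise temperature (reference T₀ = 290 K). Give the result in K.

F = 10^(0.580/10) = 1.14288
T_e = (F − 1)·T₀ = (1.14288 − 1) × 290 = 41.4 K

41.4 K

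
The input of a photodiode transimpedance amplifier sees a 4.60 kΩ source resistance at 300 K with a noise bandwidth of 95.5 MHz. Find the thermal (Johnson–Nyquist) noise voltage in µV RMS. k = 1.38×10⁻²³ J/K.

V_n = √(4kTRB)
4kTRB = 4 × 1.38×10⁻²³ × 300 × 4.60×10³ × 9.55×10⁷ = 7.27×10⁻⁹ V²
V_n = √(7.27×10⁻⁹) = 8.53×10⁻⁵ V = 85.3 µV

85.3 µV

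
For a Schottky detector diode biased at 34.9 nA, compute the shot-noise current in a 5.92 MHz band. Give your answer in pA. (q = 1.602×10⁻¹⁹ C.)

257 pA

I_n = √(2qI·B)
2qI·B = 2 × 1.602×10⁻¹⁹ × 3.49×10⁻⁸ × 5.92×10⁶ = 6.62×10⁻²⁰ A²
I_n = √(6.62×10⁻²⁰) = 2.57×10⁻¹⁰ A = 257 pA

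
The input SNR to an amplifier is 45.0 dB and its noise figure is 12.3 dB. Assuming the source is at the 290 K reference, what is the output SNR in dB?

32.7 dB

By definition F = SNR_in/SNR_out, so in dB: SNR_out = SNR_in − NF
SNR_out = 45.0 − 12.3 = 32.7 dB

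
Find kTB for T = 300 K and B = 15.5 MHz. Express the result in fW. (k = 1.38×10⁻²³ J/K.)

64.2 fW

P_n = kTB = 1.38×10⁻²³ × 300 × 1.55×10⁷ = 6.42×10⁻¹⁴ W = 64.2 fW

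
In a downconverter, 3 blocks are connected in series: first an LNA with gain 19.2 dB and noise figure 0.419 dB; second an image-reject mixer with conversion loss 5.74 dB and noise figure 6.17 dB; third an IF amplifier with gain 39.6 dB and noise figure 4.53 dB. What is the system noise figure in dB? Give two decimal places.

Convert to linear (a loss of L dB is a gain of −L dB): F_i = 10^(NF_i/10), G_i = 10^(G_i,dB/10)
  Stage 1: F_1 = 10^(0.419/10) = 1.101, G_1 = 10^(19.2/10) = 83.18
  Stage 2: F_2 = 10^(6.17/10) = 4.140, G_2 = 10^(−5.74/10) = 0.2667
  Stage 3: F_3 = 10^(4.53/10) = 2.838, G_3 = 10^(39.6/10) = 9120
Friis cascade:
  F = 1.101 + (4.140 − 1)/83.18 + (2.838 − 1)/22.18 = 1.222
NF = 10 log₁₀(1.222) = 0.87 dB

0.87 dB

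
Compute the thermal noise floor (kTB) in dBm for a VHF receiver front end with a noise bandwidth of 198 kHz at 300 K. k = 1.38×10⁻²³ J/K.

−120.9 dBm

P_n = kTB = 1.38×10⁻²³ × 300 × 1.98×10⁵ = 8.20×10⁻¹⁶ W
In dBm: 10 log₁₀(8.20×10⁻¹⁶ / 10⁻³) = −120.9 dBm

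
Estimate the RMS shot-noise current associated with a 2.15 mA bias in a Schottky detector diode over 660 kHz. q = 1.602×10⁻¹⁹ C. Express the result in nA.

I_n = √(2qI·B)
2qI·B = 2 × 1.602×10⁻¹⁹ × 2.15×10⁻³ × 6.60×10⁵ = 4.55×10⁻¹⁶ A²
I_n = √(4.55×10⁻¹⁶) = 2.13×10⁻⁸ A = 21.3 nA

21.3 nA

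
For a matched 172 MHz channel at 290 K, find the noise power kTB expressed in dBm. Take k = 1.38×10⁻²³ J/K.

P_n = kTB = 1.38×10⁻²³ × 290 × 1.72×10⁸ = 6.88×10⁻¹³ W
In dBm: 10 log₁₀(6.88×10⁻¹³ / 10⁻³) = −91.6 dBm

−91.6 dBm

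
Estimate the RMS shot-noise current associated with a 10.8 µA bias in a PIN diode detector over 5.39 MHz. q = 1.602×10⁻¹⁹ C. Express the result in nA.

4.32 nA

I_n = √(2qI·B)
2qI·B = 2 × 1.602×10⁻¹⁹ × 1.08×10⁻⁵ × 5.39×10⁶ = 1.87×10⁻¹⁷ A²
I_n = √(1.87×10⁻¹⁷) = 4.32×10⁻⁹ A = 4.32 nA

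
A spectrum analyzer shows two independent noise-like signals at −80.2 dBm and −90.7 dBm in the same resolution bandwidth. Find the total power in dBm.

Convert to linear, add, convert back:
P₁ = 9.55×10⁻¹² W, P₂ = 8.51×10⁻¹³ W
P_tot = 1.04×10⁻¹¹ W → 10 log₁₀(P_tot / 10⁻³) = −79.8 dBm

−79.8 dBm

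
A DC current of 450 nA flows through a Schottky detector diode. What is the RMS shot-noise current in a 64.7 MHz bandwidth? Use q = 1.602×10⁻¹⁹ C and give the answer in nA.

I_n = √(2qI·B)
2qI·B = 2 × 1.602×10⁻¹⁹ × 4.50×10⁻⁷ × 6.47×10⁷ = 9.33×10⁻¹⁸ A²
I_n = √(9.33×10⁻¹⁸) = 3.05×10⁻⁹ A = 3.05 nA

3.05 nA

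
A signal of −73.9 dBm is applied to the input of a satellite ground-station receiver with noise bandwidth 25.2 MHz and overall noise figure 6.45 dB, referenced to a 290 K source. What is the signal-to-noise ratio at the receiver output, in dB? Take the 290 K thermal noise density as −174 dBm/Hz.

Noise floor: N = −174 + 10 log₁₀(B) + NF
10 log₁₀(2.52×10⁷) = 74.01 dB
N = −174 + 74.01 + 6.45 = −93.54 dBm
SNR = P_sig − N = −73.9 − (−93.54) = 19.64 dB → 19.6 dB

19.6 dB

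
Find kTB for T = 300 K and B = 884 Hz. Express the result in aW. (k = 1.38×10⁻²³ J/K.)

3.66 aW

P_n = kTB = 1.38×10⁻²³ × 300 × 8.84×10² = 3.66×10⁻¹⁸ W = 3.66 aW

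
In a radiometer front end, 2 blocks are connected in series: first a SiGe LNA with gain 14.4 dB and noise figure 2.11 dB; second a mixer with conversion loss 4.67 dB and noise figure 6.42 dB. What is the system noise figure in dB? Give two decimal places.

2.43 dB

Convert to linear (a loss of L dB is a gain of −L dB): F_i = 10^(NF_i/10), G_i = 10^(G_i,dB/10)
  Stage 1: F_1 = 10^(2.11/10) = 1.626, G_1 = 10^(14.4/10) = 27.54
  Stage 2: F_2 = 10^(6.42/10) = 4.385, G_2 = 10^(−4.67/10) = 0.3412
Friis cascade:
  F = 1.626 + (4.385 − 1)/27.54 = 1.748
NF = 10 log₁₀(1.748) = 2.43 dB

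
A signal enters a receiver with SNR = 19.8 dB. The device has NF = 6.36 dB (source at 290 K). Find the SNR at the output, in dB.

By definition F = SNR_in/SNR_out, so in dB: SNR_out = SNR_in − NF
SNR_out = 19.8 − 6.36 = 13.44 dB

13.44 dB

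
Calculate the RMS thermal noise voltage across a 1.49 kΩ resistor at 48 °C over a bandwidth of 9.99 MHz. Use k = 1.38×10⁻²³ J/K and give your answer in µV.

16.2 µV

T = 48 °C + 273.15 = 321.15 K
V_n = √(4kTRB)
4kTRB = 4 × 1.38×10⁻²³ × 321.15 × 1.49×10³ × 9.99×10⁶ = 2.64×10⁻¹⁰ V²
V_n = √(2.64×10⁻¹⁰) = 1.62×10⁻⁵ V = 16.2 µV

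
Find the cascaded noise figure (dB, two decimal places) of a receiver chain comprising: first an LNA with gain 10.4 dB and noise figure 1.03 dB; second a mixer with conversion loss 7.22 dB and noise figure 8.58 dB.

2.63 dB

Convert to linear (a loss of L dB is a gain of −L dB): F_i = 10^(NF_i/10), G_i = 10^(G_i,dB/10)
  Stage 1: F_1 = 10^(1.03/10) = 1.268, G_1 = 10^(10.4/10) = 10.96
  Stage 2: F_2 = 10^(8.58/10) = 7.211, G_2 = 10^(−7.22/10) = 0.1897
Friis cascade:
  F = 1.268 + (7.211 − 1)/10.96 = 1.834
NF = 10 log₁₀(1.834) = 2.63 dB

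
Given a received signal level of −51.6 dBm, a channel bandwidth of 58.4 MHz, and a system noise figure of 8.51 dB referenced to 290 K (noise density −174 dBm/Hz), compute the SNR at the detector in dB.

36.2 dB

Noise floor: N = −174 + 10 log₁₀(B) + NF
10 log₁₀(5.84×10⁷) = 77.66 dB
N = −174 + 77.66 + 8.51 = −87.83 dBm
SNR = P_sig − N = −51.6 − (−87.83) = 36.23 dB → 36.2 dB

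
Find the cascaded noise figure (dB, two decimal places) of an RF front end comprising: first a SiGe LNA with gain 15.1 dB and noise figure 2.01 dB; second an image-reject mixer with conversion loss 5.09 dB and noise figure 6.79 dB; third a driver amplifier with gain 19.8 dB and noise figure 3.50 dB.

2.62 dB

Convert to linear (a loss of L dB is a gain of −L dB): F_i = 10^(NF_i/10), G_i = 10^(G_i,dB/10)
  Stage 1: F_1 = 10^(2.01/10) = 1.589, G_1 = 10^(15.1/10) = 32.36
  Stage 2: F_2 = 10^(6.79/10) = 4.775, G_2 = 10^(−5.09/10) = 0.3097
  Stage 3: F_3 = 10^(3.50/10) = 2.239, G_3 = 10^(19.8/10) = 95.50
Friis cascade:
  F = 1.589 + (4.775 − 1)/32.36 + (2.239 − 1)/10.02 = 1.829
NF = 10 log₁₀(1.829) = 2.62 dB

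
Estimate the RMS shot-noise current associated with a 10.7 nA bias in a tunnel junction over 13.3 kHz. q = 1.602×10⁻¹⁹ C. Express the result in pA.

6.75 pA

I_n = √(2qI·B)
2qI·B = 2 × 1.602×10⁻¹⁹ × 1.07×10⁻⁸ × 1.33×10⁴ = 4.56×10⁻²³ A²
I_n = √(4.56×10⁻²³) = 6.75×10⁻¹² A = 6.75 pA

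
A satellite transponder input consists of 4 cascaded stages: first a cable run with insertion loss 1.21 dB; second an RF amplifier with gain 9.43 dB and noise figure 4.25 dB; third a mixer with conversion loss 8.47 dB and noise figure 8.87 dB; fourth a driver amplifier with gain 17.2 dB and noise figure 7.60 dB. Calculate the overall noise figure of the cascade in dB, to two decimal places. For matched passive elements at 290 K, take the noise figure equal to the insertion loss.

Convert to linear (a loss of L dB is a gain of −L dB): F_i = 10^(NF_i/10), G_i = 10^(G_i,dB/10)
  Stage 1: F_1 = 10^(1.21/10) = 1.321, G_1 = 10^(−1.21/10) = 0.7568
  Stage 2: F_2 = 10^(4.25/10) = 2.661, G_2 = 10^(9.43/10) = 8.770
  Stage 3: F_3 = 10^(8.87/10) = 7.709, G_3 = 10^(−8.47/10) = 0.1422
  Stage 4: F_4 = 10^(7.60/10) = 5.754, G_4 = 10^(17.2/10) = 52.48
Friis cascade:
  F = 1.321 + (2.661 − 1)/0.7568 + (7.709 − 1)/6.637 + (5.754 − 1)/0.9441 = 9.563
NF = 10 log₁₀(9.563) = 9.81 dB

9.81 dB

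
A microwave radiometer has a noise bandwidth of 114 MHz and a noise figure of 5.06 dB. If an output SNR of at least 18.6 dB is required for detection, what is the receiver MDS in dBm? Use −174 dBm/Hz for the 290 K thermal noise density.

−69.8 dBm

Sensitivity = −174 + 10 log₁₀(B) + NF + SNR_min
= −174 + 80.57 + 5.06 + 18.6
= −69.77 dBm → −69.8 dBm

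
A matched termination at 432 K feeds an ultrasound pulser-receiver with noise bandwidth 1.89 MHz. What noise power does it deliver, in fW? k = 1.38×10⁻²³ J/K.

11.3 fW

P_n = kTB = 1.38×10⁻²³ × 432 × 1.89×10⁶ = 1.13×10⁻¹⁴ W = 11.3 fW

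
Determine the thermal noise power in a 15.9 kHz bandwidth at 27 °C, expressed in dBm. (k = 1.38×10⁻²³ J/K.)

T = 27 °C + 273.15 = 300.15 K
P_n = kTB = 1.38×10⁻²³ × 300.15 × 1.59×10⁴ = 6.59×10⁻¹⁷ W
In dBm: 10 log₁₀(6.59×10⁻¹⁷ / 10⁻³) = −131.8 dBm

−131.8 dBm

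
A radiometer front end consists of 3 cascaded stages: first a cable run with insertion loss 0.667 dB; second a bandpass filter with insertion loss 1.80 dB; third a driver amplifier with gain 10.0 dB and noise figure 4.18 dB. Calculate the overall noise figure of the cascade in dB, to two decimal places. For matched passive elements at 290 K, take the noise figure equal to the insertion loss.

6.65 dB

Convert to linear (a loss of L dB is a gain of −L dB): F_i = 10^(NF_i/10), G_i = 10^(G_i,dB/10)
  Stage 1: F_1 = 10^(0.667/10) = 1.166, G_1 = 10^(−0.667/10) = 0.8576
  Stage 2: F_2 = 10^(1.80/10) = 1.514, G_2 = 10^(−1.80/10) = 0.6607
  Stage 3: F_3 = 10^(4.18/10) = 2.618, G_3 = 10^(10.0/10) = 10.00
Friis cascade:
  F = 1.166 + (1.514 − 1)/0.8576 + (2.618 − 1)/0.5666 = 4.621
NF = 10 log₁₀(4.621) = 6.65 dB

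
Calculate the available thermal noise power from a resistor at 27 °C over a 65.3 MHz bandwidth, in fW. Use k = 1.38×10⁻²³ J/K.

270 fW

T = 27 °C + 273.15 = 300.15 K
P_n = kTB = 1.38×10⁻²³ × 300.15 × 6.53×10⁷ = 2.70×10⁻¹³ W = 270 fW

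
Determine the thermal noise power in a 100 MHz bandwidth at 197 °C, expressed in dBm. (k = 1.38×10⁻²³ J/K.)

T = 197 °C + 273.15 = 470.15 K
P_n = kTB = 1.38×10⁻²³ × 470.15 × 1.00×10⁸ = 6.49×10⁻¹³ W
In dBm: 10 log₁₀(6.49×10⁻¹³ / 10⁻³) = −91.9 dBm

−91.9 dBm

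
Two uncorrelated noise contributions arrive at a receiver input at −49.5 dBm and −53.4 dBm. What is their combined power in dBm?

Convert to linear, add, convert back:
P₁ = 1.12×10⁻⁸ W, P₂ = 4.57×10⁻⁹ W
P_tot = 1.58×10⁻⁸ W → 10 log₁₀(P_tot / 10⁻³) = −48.0 dBm

−48.0 dBm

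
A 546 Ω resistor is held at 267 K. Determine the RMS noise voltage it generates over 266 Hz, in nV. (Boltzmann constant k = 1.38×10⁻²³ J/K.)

46.3 nV

V_n = √(4kTRB)
4kTRB = 4 × 1.38×10⁻²³ × 267 × 5.46×10² × 2.66×10² = 2.14×10⁻¹⁵ V²
V_n = √(2.14×10⁻¹⁵) = 4.63×10⁻⁸ V = 46.3 nV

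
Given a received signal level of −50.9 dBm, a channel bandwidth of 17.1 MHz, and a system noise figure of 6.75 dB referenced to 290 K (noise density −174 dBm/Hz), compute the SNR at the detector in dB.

44.0 dB

Noise floor: N = −174 + 10 log₁₀(B) + NF
10 log₁₀(1.71×10⁷) = 72.33 dB
N = −174 + 72.33 + 6.75 = −94.92 dBm
SNR = P_sig − N = −50.9 − (−94.92) = 44.02 dB → 44.0 dB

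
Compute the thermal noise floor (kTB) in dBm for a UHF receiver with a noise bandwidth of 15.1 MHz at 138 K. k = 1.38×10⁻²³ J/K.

P_n = kTB = 1.38×10⁻²³ × 138 × 1.51×10⁷ = 2.88×10⁻¹⁴ W
In dBm: 10 log₁₀(2.88×10⁻¹⁴ / 10⁻³) = −105.4 dBm

−105.4 dBm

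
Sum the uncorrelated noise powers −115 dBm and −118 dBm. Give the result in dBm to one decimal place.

Convert to linear, add, convert back:
P₁ = 3.16×10⁻¹⁵ W, P₂ = 1.58×10⁻¹⁵ W
P_tot = 4.75×10⁻¹⁵ W → 10 log₁₀(P_tot / 10⁻³) = −113.2 dBm

−113.2 dBm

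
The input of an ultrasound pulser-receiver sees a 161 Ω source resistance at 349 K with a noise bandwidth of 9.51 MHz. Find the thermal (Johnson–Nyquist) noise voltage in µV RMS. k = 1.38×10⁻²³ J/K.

5.43 µV

V_n = √(4kTRB)
4kTRB = 4 × 1.38×10⁻²³ × 349 × 1.61×10² × 9.51×10⁶ = 2.95×10⁻¹¹ V²
V_n = √(2.95×10⁻¹¹) = 5.43×10⁻⁶ V = 5.43 µV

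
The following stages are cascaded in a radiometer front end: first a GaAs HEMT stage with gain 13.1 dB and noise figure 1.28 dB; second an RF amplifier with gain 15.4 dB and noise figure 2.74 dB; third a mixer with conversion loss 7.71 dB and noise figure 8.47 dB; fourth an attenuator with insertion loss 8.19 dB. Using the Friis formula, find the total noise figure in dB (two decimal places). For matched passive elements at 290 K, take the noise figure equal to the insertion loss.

1.59 dB

Convert to linear (a loss of L dB is a gain of −L dB): F_i = 10^(NF_i/10), G_i = 10^(G_i,dB/10)
  Stage 1: F_1 = 10^(1.28/10) = 1.343, G_1 = 10^(13.1/10) = 20.42
  Stage 2: F_2 = 10^(2.74/10) = 1.879, G_2 = 10^(15.4/10) = 34.67
  Stage 3: F_3 = 10^(8.47/10) = 7.031, G_3 = 10^(−7.71/10) = 0.1694
  Stage 4: F_4 = 10^(8.19/10) = 6.592, G_4 = 10^(−8.19/10) = 0.1517
Friis cascade:
  F = 1.343 + (1.879 − 1)/20.42 + (7.031 − 1)/707.9 + (6.592 − 1)/119.9 = 1.441
NF = 10 log₁₀(1.441) = 1.59 dB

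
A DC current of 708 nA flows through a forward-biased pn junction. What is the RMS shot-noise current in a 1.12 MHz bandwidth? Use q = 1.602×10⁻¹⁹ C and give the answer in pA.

504 pA

I_n = √(2qI·B)
2qI·B = 2 × 1.602×10⁻¹⁹ × 7.08×10⁻⁷ × 1.12×10⁶ = 2.54×10⁻¹⁹ A²
I_n = √(2.54×10⁻¹⁹) = 5.04×10⁻¹⁰ A = 504 pA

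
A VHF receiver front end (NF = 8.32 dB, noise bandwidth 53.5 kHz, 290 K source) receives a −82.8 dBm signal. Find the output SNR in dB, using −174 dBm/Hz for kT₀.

35.6 dB

Noise floor: N = −174 + 10 log₁₀(B) + NF
10 log₁₀(5.35×10⁴) = 47.28 dB
N = −174 + 47.28 + 8.32 = −118.40 dBm
SNR = P_sig − N = −82.8 − (−118.40) = 35.60 dB → 35.6 dB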